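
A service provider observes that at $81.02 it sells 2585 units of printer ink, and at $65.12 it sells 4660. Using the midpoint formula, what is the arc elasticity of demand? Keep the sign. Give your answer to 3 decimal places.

ΔQ = 4660 − 2585 = 2075; ΔP = 65.12 − 81.02 = -15.9.
Midpoints: P̄ = 73.07, Q̄ = 3622.5.
ε = (ΔQ/ΔP)(P̄/Q̄) = (2075/-15.9)(73.07/3622.5).

-2.632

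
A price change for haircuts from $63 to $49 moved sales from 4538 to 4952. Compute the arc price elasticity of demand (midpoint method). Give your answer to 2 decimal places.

-0.35

ΔQ = 4952 − 4538 = 414; ΔP = 49 − 63 = -14.
Midpoints: P̄ = 56.00, Q̄ = 4745.0.
ε = (ΔQ/ΔP)(P̄/Q̄) = (414/-14)(56.00/4745.0).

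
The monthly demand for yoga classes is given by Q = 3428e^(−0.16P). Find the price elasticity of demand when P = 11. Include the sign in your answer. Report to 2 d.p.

At P = 11, Q = 589.770.
dQ/dP = −0.16·3428e^(−0.16P) = −0.16Q = -94.363.
ε = (dQ/dP)(P/Q) = (-94.363)(11/589.770).
|ε| > 1, so demand is elastic at this price.

-1.76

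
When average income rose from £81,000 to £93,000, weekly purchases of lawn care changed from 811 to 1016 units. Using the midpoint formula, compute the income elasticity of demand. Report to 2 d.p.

ΔQ = 205, ΔI = 12000. Midpoints: Ī = 87,000, Q̄ = 913.5.
ε_I = (ΔQ/ΔI)(Ī/Q̄) = (205/12000)(87000/913.5).
ε_I > 0, so the good is normal.

1.63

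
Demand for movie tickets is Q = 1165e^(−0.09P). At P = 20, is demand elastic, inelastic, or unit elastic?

elastic

Q = 192.573, dQ/dP = -17.332.
ε = (dQ/dP)(P/Q) ≈ -1.800.
|ε| = 1.80 > 1.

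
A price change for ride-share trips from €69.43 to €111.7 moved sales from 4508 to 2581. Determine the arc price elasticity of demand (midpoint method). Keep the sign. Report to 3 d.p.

-1.165

ΔQ = 2581 − 4508 = -1927; ΔP = 111.7 − 69.43 = 42.27.
Midpoints: P̄ = 90.56, Q̄ = 3544.5.
ε = (ΔQ/ΔP)(P̄/Q̄) = (-1927/42.27)(90.56/3544.5).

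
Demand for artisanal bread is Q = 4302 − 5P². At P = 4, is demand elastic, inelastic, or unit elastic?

inelastic

Q = 4222, dQ/dP = -40.
ε = (dQ/dP)(P/Q) ≈ -0.038.
|ε| = 0.04 < 1.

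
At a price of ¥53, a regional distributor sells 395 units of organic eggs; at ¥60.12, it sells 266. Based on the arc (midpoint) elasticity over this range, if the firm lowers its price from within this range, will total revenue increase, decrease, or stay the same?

Arc ε = (-129/7.12)(56.56/330.5) ≈ -3.101.
|ε| = 3.10 > 1, so demand is elastic. A price cut therefore raises total revenue.

increase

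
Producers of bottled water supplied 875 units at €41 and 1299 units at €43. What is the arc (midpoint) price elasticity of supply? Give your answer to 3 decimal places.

ΔQ = 1299 − 875 = 424; ΔP = 43 − 41 = 2.
Midpoints: P̄ = 42.00, Q̄ = 1087.0.
ε_s = (ΔQ/ΔP)(P̄/Q̄) = (424/2)(42.00/1087.0).

8.191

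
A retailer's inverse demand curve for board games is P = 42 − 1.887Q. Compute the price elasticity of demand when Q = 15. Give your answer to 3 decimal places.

At Q = 15, P = 42 − 1.887(15) = 13.70.
dP/dQ = −1.887, so dQ/dP = 1/(−1.887) = -0.530.
ε = (dQ/dP)(P/Q) = (-0.530)(13.70/15).

-0.484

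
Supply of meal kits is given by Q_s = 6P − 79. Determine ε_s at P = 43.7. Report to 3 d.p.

1.431

At P = 43.7, Q_s = 183.20.
dQ_s/dP = 6.
ε_s = (dQ_s/dP)(P/Q_s) = (6)(43.7/183.20).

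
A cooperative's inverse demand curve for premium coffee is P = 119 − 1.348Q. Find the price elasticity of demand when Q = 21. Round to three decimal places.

-3.204

At Q = 21, P = 119 − 1.348(21) = 90.69.
dP/dQ = −1.348, so dQ/dP = 1/(−1.348) = -0.742.
ε = (dQ/dP)(P/Q) = (-0.742)(90.69/21).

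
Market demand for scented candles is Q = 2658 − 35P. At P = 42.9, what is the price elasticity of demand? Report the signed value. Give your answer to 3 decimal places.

At P = 42.9, Q = 1156.500.
dQ/dP = −35.
ε = (dQ/dP)(P/Q) = (-35)(42.9/1156.500).

-1.298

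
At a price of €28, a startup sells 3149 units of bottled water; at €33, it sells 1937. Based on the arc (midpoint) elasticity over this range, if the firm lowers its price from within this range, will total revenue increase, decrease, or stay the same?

Arc ε = (-1212/5)(30.50/2543.0) ≈ -2.907.
|ε| = 2.91 > 1, so demand is elastic. A price cut therefore raises total revenue.

increase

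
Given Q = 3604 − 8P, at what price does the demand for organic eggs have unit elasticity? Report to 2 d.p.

For linear demand Q = a − bP, ε = −bP/(a − bP). |ε| = 1 when bP = a − bP, i.e. P = a/(2b).
P = 3604/(2·8) = 3604/16 = 225.2500.

225.25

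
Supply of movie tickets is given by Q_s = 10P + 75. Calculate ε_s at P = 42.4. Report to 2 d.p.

At P = 42.4, Q_s = 499.
dQ_s/dP = 10.
ε_s = (dQ_s/dP)(P/Q_s) = (10)(42.4/499).

0.85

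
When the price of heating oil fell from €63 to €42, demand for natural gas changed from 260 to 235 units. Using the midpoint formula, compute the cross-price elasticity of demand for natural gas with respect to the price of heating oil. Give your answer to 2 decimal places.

ΔQ_x = 235 − 260 = -25; ΔP_y = 42 − 63 = -21.
Midpoints: P̄_y = 52.50, Q̄_x = 247.5.
ε_xy = (ΔQ_x/ΔP_y)(P̄_y/Q̄_x) = (-25/-21)(52.50/247.5).
ε_xy > 0, so the goods are substitutes.

0.25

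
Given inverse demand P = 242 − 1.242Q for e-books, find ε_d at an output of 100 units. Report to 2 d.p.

-0.95

At Q = 100, P = 242 − 1.242(100) = 117.80.
dP/dQ = −1.242, so dQ/dP = 1/(−1.242) = -0.805.
ε = (dQ/dP)(P/Q) = (-0.805)(117.80/100).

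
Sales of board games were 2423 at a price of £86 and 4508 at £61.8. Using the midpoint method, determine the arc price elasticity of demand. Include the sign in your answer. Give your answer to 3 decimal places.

ΔQ = 4508 − 2423 = 2085; ΔP = 61.8 − 86 = -24.2.
Midpoints: P̄ = 73.90, Q̄ = 3465.5.
ε = (ΔQ/ΔP)(P̄/Q̄) = (2085/-24.2)(73.90/3465.5).

-1.837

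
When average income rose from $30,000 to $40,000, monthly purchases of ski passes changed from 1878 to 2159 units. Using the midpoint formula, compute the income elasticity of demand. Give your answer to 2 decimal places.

0.49

ΔQ = 281, ΔI = 10000. Midpoints: Ī = 35,000, Q̄ = 2018.5.
ε_I = (ΔQ/ΔI)(Ī/Q̄) = (281/10000)(35000/2018.5).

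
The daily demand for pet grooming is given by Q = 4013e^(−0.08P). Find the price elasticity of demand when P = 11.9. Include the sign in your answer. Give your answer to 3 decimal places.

At P = 11.9, Q = 1548.891.
dQ/dP = −0.08·4013e^(−0.08P) = −0.08Q = -123.911.
ε = (dQ/dP)(P/Q) = (-123.911)(11.9/1548.891).

-0.952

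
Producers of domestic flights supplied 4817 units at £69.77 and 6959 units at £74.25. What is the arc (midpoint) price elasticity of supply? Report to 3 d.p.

ΔQ = 6959 − 4817 = 2142; ΔP = 74.25 − 69.77 = 4.48.
Midpoints: P̄ = 72.01, Q̄ = 5888.0.
ε_s = (ΔQ/ΔP)(P̄/Q̄) = (2142/4.48)(72.01/5888.0).

5.847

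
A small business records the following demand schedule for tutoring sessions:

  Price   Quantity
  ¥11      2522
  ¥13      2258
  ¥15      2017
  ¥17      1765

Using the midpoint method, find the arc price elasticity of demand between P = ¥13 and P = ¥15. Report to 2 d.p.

-0.79

At P = 13, Q = 2258; at P = 15, Q = 2017.
ΔQ = -241, ΔP = 2. Midpoints: P̄ = 14.00, Q̄ = 2137.5.
ε = (ΔQ/ΔP)(P̄/Q̄) = (-241/2)(14.00/2137.5).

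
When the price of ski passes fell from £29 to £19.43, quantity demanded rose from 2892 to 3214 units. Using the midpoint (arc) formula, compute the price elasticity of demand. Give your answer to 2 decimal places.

ΔQ = 3214 − 2892 = 322; ΔP = 19.43 − 29 = -9.57.
Midpoints: P̄ = 24.21, Q̄ = 3053.0.
ε = (ΔQ/ΔP)(P̄/Q̄) = (322/-9.57)(24.21/3053.0).

-0.27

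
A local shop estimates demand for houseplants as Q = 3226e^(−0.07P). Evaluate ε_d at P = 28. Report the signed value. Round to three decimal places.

At P = 28, Q = 454.409.
dQ/dP = −0.07·3226e^(−0.07P) = −0.07Q = -31.809.
ε = (dQ/dP)(P/Q) = (-31.809)(28/454.409).

-1.960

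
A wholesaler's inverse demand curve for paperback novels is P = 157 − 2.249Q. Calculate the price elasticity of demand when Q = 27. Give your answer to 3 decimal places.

-1.586

At Q = 27, P = 157 − 2.249(27) = 96.28.
dP/dQ = −2.249, so dQ/dP = 1/(−2.249) = -0.445.
ε = (dQ/dP)(P/Q) = (-0.445)(96.28/27).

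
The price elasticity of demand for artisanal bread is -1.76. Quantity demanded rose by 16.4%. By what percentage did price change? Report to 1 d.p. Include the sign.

-9.3%

%ΔP ≈ %ΔQ / ε = (16.4%)/(-1.76) = -9.32%.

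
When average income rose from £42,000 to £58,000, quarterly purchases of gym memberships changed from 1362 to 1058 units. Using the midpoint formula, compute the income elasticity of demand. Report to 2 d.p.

ΔQ = -304, ΔI = 16000. Midpoints: Ī = 50,000, Q̄ = 1210.0.
ε_I = (ΔQ/ΔI)(Ī/Q̄) = (-304/16000)(50000/1210.0).

-0.79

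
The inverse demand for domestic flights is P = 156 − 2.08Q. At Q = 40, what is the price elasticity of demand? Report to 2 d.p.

At Q = 40, P = 156 − 2.08(40) = 72.80.
dP/dQ = −2.08, so dQ/dP = 1/(−2.08) = -0.481.
ε = (dQ/dP)(P/Q) = (-0.481)(72.80/40).

-0.88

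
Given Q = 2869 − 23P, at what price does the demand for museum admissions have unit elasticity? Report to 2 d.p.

For linear demand Q = a − bP, ε = −bP/(a − bP). |ε| = 1 when bP = a − bP, i.e. P = a/(2b).
P = 2869/(2·23) = 2869/46 = 62.3696.

62.37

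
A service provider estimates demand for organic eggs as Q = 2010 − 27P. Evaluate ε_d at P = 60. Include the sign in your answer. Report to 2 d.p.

-4.15

At P = 60, Q = 390.
dQ/dP = −27.
ε = (dQ/dP)(P/Q) = (-27)(60/390).
|ε| > 1, so demand is elastic at this price.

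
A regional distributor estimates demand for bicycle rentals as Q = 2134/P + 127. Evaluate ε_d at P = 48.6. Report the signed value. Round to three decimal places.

At P = 48.6, Q = 170.909.
dQ/dP = −2134/P² = -0.903.
ε = (dQ/dP)(P/Q) = (-0.903)(48.6/170.909).

-0.257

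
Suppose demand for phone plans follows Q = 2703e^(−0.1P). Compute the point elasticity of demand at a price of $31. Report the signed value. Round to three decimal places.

-3.100

At P = 31, Q = 121.768.
dQ/dP = −0.1·2703e^(−0.1P) = −0.1Q = -12.177.
ε = (dQ/dP)(P/Q) = (-12.177)(31/121.768).
|ε| > 1, so demand is elastic at this price.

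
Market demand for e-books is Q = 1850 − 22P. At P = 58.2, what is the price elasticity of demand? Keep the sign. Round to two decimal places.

-2.25

At P = 58.2, Q = 569.600.
dQ/dP = −22.
ε = (dQ/dP)(P/Q) = (-22)(58.2/569.600).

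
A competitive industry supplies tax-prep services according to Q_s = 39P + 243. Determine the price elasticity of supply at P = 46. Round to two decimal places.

0.88

At P = 46, Q_s = 2037.
dQ_s/dP = 39.
ε_s = (dQ_s/dP)(P/Q_s) = (39)(46/2037).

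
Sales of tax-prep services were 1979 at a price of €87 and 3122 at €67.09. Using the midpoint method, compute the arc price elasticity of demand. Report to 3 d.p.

ΔQ = 3122 − 1979 = 1143; ΔP = 67.09 − 87 = -19.91.
Midpoints: P̄ = 77.05, Q̄ = 2550.5.
ε = (ΔQ/ΔP)(P̄/Q̄) = (1143/-19.91)(77.05/2550.5).

-1.734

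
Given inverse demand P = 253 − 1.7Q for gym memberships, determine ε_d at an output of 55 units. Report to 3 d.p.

-1.706

At Q = 55, P = 253 − 1.7(55) = 159.50.
dP/dQ = −1.7, so dQ/dP = 1/(−1.7) = -0.588.
ε = (dQ/dP)(P/Q) = (-0.588)(159.50/55).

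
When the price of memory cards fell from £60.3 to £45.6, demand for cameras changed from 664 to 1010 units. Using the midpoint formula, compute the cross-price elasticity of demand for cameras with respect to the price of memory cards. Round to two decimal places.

-1.49

ΔQ_x = 1010 − 664 = 346; ΔP_y = 45.6 − 60.3 = -14.7.
Midpoints: P̄_y = 52.95, Q̄_x = 837.0.
ε_xy = (ΔQ_x/ΔP_y)(P̄_y/Q̄_x) = (346/-14.7)(52.95/837.0).
ε_xy < 0, so the goods are complements.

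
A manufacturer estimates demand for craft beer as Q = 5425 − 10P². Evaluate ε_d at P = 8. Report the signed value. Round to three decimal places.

At P = 8, Q = 4785.
dQ/dP = −20P = -160.
ε = (dQ/dP)(P/Q) = (-160)(8/4785).

-0.268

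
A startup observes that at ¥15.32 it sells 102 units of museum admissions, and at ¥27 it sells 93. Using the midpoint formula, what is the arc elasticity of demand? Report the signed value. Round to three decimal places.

ΔQ = 93 − 102 = -9; ΔP = 27 − 15.32 = 11.68.
Midpoints: P̄ = 21.16, Q̄ = 97.5.
ε = (ΔQ/ΔP)(P̄/Q̄) = (-9/11.68)(21.16/97.5).

-0.167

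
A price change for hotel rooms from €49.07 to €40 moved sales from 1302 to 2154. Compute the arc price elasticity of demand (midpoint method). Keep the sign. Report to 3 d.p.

ΔQ = 2154 − 1302 = 852; ΔP = 40 − 49.07 = -9.07.
Midpoints: P̄ = 44.53, Q̄ = 1728.0.
ε = (ΔQ/ΔP)(P̄/Q̄) = (852/-9.07)(44.53/1728.0).

-2.421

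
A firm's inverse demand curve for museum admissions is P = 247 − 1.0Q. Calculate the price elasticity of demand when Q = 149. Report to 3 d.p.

-0.658

At Q = 149, P = 247 − 1.0(149) = 98.00.
dP/dQ = −1.0, so dQ/dP = 1/(−1.0) = -1.000.
ε = (dQ/dP)(P/Q) = (-1.000)(98.00/149).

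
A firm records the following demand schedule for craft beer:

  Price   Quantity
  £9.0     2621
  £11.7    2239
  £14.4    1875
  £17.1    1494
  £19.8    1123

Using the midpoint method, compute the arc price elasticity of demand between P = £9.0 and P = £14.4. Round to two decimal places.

At P = 9.0, Q = 2621; at P = 14.4, Q = 1875.
ΔQ = -746, ΔP = 5.4. Midpoints: P̄ = 11.70, Q̄ = 2248.0.
ε = (ΔQ/ΔP)(P̄/Q̄) = (-746/5.4)(11.70/2248.0).

-0.72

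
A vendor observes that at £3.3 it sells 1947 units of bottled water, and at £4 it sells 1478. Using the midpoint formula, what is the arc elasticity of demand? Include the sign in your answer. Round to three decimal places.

ΔQ = 1478 − 1947 = -469; ΔP = 4 − 3.3 = 0.7.
Midpoints: P̄ = 3.65, Q̄ = 1712.5.
ε = (ΔQ/ΔP)(P̄/Q̄) = (-469/0.7)(3.65/1712.5).

-1.428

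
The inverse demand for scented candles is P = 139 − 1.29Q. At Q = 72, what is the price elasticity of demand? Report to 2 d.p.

-0.50

At Q = 72, P = 139 − 1.29(72) = 46.12.
dP/dQ = −1.29, so dQ/dP = 1/(−1.29) = -0.775.
ε = (dQ/dP)(P/Q) = (-0.775)(46.12/72).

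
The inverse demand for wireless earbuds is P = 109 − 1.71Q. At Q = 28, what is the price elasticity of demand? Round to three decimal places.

At Q = 28, P = 109 − 1.71(28) = 61.12.
dP/dQ = −1.71, so dQ/dP = 1/(−1.71) = -0.585.
ε = (dQ/dP)(P/Q) = (-0.585)(61.12/28).

-1.277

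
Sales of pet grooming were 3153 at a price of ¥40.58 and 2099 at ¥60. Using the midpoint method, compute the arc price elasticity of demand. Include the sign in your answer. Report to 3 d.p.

-1.039

ΔQ = 2099 − 3153 = -1054; ΔP = 60 − 40.58 = 19.42.
Midpoints: P̄ = 50.29, Q̄ = 2626.0.
ε = (ΔQ/ΔP)(P̄/Q̄) = (-1054/19.42)(50.29/2626.0).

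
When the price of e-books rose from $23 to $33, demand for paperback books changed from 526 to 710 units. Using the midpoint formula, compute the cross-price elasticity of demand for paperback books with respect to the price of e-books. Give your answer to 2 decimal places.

ΔQ_x = 710 − 526 = 184; ΔP_y = 33 − 23 = 10.
Midpoints: P̄_y = 28.00, Q̄_x = 618.0.
ε_xy = (ΔQ_x/ΔP_y)(P̄_y/Q̄_x) = (184/10)(28.00/618.0).
ε_xy > 0, so the goods are substitutes.

0.83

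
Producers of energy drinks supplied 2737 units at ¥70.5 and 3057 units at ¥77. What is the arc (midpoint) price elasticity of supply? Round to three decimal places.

ΔQ = 3057 − 2737 = 320; ΔP = 77 − 70.5 = 6.5.
Midpoints: P̄ = 73.75, Q̄ = 2897.0.
ε_s = (ΔQ/ΔP)(P̄/Q̄) = (320/6.5)(73.75/2897.0).

1.253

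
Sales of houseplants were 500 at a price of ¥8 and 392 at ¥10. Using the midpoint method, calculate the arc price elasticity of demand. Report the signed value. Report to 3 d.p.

ΔQ = 392 − 500 = -108; ΔP = 10 − 8 = 2.
Midpoints: P̄ = 9.00, Q̄ = 446.0.
ε = (ΔQ/ΔP)(P̄/Q̄) = (-108/2)(9.00/446.0).

-1.090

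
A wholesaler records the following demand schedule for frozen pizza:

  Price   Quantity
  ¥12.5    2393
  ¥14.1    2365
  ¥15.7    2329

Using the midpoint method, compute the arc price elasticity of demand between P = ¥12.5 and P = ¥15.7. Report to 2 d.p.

-0.12

At P = 12.5, Q = 2393; at P = 15.7, Q = 2329.
ΔQ = -64, ΔP = 3.2. Midpoints: P̄ = 14.10, Q̄ = 2361.0.
ε = (ΔQ/ΔP)(P̄/Q̄) = (-64/3.2)(14.10/2361.0).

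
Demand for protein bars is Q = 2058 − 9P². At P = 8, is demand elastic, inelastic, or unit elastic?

Q = 1482, dQ/dP = -144.
ε = (dQ/dP)(P/Q) ≈ -0.777.
|ε| = 0.78 < 1.

inelastic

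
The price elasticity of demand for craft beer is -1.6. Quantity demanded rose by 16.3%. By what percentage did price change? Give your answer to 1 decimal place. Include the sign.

%ΔP ≈ %ΔQ / ε = (16.3%)/(-1.6) = -10.19%.

-10.2%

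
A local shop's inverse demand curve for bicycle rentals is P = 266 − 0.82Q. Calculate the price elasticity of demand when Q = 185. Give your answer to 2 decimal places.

-0.75

At Q = 185, P = 266 − 0.82(185) = 114.30.
dP/dQ = −0.82, so dQ/dP = 1/(−0.82) = -1.220.
ε = (dQ/dP)(P/Q) = (-1.220)(114.30/185).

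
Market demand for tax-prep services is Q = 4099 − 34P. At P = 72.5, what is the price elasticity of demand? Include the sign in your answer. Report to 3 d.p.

At P = 72.5, Q = 1634.
dQ/dP = −34.
ε = (dQ/dP)(P/Q) = (-34)(72.5/1634).
|ε| > 1, so demand is elastic at this price.

-1.509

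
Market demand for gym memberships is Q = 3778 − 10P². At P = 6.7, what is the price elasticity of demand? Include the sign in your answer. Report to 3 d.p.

-0.270

At P = 6.7, Q = 3329.100.
dQ/dP = −20P = -134.
ε = (dQ/dP)(P/Q) = (-134)(6.7/3329.100).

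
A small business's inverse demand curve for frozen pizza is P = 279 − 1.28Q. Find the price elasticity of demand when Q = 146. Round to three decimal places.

At Q = 146, P = 279 − 1.28(146) = 92.12.
dP/dQ = −1.28, so dQ/dP = 1/(−1.28) = -0.781.
ε = (dQ/dP)(P/Q) = (-0.781)(92.12/146).

-0.493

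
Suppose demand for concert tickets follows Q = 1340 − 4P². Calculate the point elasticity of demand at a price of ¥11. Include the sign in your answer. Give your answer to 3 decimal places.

At P = 11, Q = 856.
dQ/dP = −8P = -88.
ε = (dQ/dP)(P/Q) = (-88)(11/856).

-1.131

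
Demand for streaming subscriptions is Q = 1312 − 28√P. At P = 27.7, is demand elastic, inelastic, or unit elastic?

inelastic

Q = 1164.634, dQ/dP = -2.660.
ε = (dQ/dP)(P/Q) ≈ -0.063.
|ε| = 0.06 < 1.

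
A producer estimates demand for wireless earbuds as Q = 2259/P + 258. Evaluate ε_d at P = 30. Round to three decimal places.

At P = 30, Q = 333.300.
dQ/dP = −2259/P² = -2.510.
ε = (dQ/dP)(P/Q) = (-2.510)(30/333.300).
|ε| < 1, so demand is inelastic at this price.

-0.226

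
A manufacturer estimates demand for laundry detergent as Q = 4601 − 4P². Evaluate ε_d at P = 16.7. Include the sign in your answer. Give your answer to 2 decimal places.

-0.64

At P = 16.7, Q = 3485.440.
dQ/dP = −8P = -133.600.
ε = (dQ/dP)(P/Q) = (-133.600)(16.7/3485.440).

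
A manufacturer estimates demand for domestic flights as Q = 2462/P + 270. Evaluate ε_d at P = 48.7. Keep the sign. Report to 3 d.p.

-0.158

At P = 48.7, Q = 320.554.
dQ/dP = −2462/P² = -1.038.
ε = (dQ/dP)(P/Q) = (-1.038)(48.7/320.554).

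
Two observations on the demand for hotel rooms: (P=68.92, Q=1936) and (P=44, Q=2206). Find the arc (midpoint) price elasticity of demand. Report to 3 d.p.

ΔQ = 2206 − 1936 = 270; ΔP = 44 − 68.92 = -24.92.
Midpoints: P̄ = 56.46, Q̄ = 2071.0.
ε = (ΔQ/ΔP)(P̄/Q̄) = (270/-24.92)(56.46/2071.0).

-0.295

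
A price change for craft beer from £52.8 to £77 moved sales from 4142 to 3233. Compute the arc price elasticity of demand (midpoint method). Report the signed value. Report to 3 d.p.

ΔQ = 3233 − 4142 = -909; ΔP = 77 − 52.8 = 24.2.
Midpoints: P̄ = 64.90, Q̄ = 3687.5.
ε = (ΔQ/ΔP)(P̄/Q̄) = (-909/24.2)(64.90/3687.5).

-0.661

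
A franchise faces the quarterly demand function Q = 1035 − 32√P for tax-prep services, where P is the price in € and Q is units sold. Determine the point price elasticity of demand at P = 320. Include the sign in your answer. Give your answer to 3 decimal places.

-0.619

At P = 320, Q = 462.567.
dQ/dP = −32/(2√P) = -0.894.
ε = (dQ/dP)(P/Q) = (-0.894)(320/462.567).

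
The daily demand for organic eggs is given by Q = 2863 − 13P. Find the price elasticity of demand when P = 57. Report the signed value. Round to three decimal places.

-0.349

At P = 57, Q = 2122.
dQ/dP = −13.
ε = (dQ/dP)(P/Q) = (-13)(57/2122).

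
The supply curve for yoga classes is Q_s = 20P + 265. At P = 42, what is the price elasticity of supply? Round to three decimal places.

At P = 42, Q_s = 1105.
dQ_s/dP = 20.
ε_s = (dQ_s/dP)(P/Q_s) = (20)(42/1105).

0.760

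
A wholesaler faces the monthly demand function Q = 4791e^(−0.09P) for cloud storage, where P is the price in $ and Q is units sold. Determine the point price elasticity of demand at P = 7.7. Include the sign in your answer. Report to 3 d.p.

At P = 7.7, Q = 2395.853.
dQ/dP = −0.09·4791e^(−0.09P) = −0.09Q = -215.627.
ε = (dQ/dP)(P/Q) = (-215.627)(7.7/2395.853).
|ε| < 1, so demand is inelastic at this price.

-0.693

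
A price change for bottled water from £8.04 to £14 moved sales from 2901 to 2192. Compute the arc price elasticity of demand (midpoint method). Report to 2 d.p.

-0.51

ΔQ = 2192 − 2901 = -709; ΔP = 14 − 8.04 = 5.96.
Midpoints: P̄ = 11.02, Q̄ = 2546.5.
ε = (ΔQ/ΔP)(P̄/Q̄) = (-709/5.96)(11.02/2546.5).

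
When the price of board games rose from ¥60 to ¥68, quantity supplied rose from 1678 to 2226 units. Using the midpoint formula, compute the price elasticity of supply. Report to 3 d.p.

ΔQ = 2226 − 1678 = 548; ΔP = 68 − 60 = 8.
Midpoints: P̄ = 64.00, Q̄ = 1952.0.
ε_s = (ΔQ/ΔP)(P̄/Q̄) = (548/8)(64.00/1952.0).

2.246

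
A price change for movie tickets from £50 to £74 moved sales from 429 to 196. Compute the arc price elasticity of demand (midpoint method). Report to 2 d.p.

ΔQ = 196 − 429 = -233; ΔP = 74 − 50 = 24.
Midpoints: P̄ = 62.00, Q̄ = 312.5.
ε = (ΔQ/ΔP)(P̄/Q̄) = (-233/24)(62.00/312.5).

-1.93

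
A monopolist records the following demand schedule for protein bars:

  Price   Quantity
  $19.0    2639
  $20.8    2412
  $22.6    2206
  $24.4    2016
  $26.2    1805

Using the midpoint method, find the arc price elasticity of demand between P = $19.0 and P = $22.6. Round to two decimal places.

-1.03

At P = 19.0, Q = 2639; at P = 22.6, Q = 2206.
ΔQ = -433, ΔP = 3.6. Midpoints: P̄ = 20.80, Q̄ = 2422.5.
ε = (ΔQ/ΔP)(P̄/Q̄) = (-433/3.6)(20.80/2422.5).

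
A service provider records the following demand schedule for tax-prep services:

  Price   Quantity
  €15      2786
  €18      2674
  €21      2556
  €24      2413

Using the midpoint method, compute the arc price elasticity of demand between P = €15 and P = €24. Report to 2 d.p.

-0.31

At P = 15, Q = 2786; at P = 24, Q = 2413.
ΔQ = -373, ΔP = 9. Midpoints: P̄ = 19.50, Q̄ = 2599.5.
ε = (ΔQ/ΔP)(P̄/Q̄) = (-373/9)(19.50/2599.5).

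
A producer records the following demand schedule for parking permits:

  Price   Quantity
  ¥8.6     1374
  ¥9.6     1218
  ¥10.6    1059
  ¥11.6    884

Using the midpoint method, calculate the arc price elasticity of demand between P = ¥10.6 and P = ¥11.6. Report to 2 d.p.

-2.00

At P = 10.6, Q = 1059; at P = 11.6, Q = 884.
ΔQ = -175, ΔP = 1.0. Midpoints: P̄ = 11.10, Q̄ = 971.5.
ε = (ΔQ/ΔP)(P̄/Q̄) = (-175/1.0)(11.10/971.5).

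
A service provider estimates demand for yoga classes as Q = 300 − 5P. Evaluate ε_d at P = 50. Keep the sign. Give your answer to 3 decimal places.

At P = 50, Q = 50.
dQ/dP = −5.
ε = (dQ/dP)(P/Q) = (-5)(50/50).

-5.000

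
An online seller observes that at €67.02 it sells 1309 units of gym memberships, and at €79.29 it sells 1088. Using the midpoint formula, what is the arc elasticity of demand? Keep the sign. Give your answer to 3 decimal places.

ΔQ = 1088 − 1309 = -221; ΔP = 79.29 − 67.02 = 12.27.
Midpoints: P̄ = 73.16, Q̄ = 1198.5.
ε = (ΔQ/ΔP)(P̄/Q̄) = (-221/12.27)(73.16/1198.5).

-1.099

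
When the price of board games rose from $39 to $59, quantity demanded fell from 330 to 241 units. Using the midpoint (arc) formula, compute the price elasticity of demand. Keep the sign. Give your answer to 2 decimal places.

ΔQ = 241 − 330 = -89; ΔP = 59 − 39 = 20.
Midpoints: P̄ = 49.00, Q̄ = 285.5.
ε = (ΔQ/ΔP)(P̄/Q̄) = (-89/20)(49.00/285.5).

-0.76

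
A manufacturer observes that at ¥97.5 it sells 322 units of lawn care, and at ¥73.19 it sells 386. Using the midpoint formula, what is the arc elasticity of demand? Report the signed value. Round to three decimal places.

-0.635

ΔQ = 386 − 322 = 64; ΔP = 73.19 − 97.5 = -24.31.
Midpoints: P̄ = 85.34, Q̄ = 354.0.
ε = (ΔQ/ΔP)(P̄/Q̄) = (64/-24.31)(85.34/354.0).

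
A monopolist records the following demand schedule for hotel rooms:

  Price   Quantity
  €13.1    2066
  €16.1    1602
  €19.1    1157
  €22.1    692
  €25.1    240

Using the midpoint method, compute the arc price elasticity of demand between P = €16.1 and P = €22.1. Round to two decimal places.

-2.53

At P = 16.1, Q = 1602; at P = 22.1, Q = 692.
ΔQ = -910, ΔP = 6.0. Midpoints: P̄ = 19.10, Q̄ = 1147.0.
ε = (ΔQ/ΔP)(P̄/Q̄) = (-910/6.0)(19.10/1147.0).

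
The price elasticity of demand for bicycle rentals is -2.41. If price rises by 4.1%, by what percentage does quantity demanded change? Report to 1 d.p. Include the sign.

-9.9%

%ΔQ ≈ ε × %ΔP = (-2.41)(4.1%) = -9.88%.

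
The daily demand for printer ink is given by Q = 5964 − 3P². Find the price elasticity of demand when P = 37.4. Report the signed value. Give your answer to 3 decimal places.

At P = 37.4, Q = 1767.720.
dQ/dP = −6P = -224.400.
ε = (dQ/dP)(P/Q) = (-224.400)(37.4/1767.720).
|ε| > 1, so demand is elastic at this price.

-4.748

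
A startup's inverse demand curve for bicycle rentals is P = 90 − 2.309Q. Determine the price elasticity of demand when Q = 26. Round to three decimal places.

At Q = 26, P = 90 − 2.309(26) = 29.97.
dP/dQ = −2.309, so dQ/dP = 1/(−2.309) = -0.433.
ε = (dQ/dP)(P/Q) = (-0.433)(29.97/26).

-0.499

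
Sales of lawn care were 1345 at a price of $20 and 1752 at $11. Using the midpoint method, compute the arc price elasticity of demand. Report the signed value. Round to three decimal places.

ΔQ = 1752 − 1345 = 407; ΔP = 11 − 20 = -9.
Midpoints: P̄ = 15.50, Q̄ = 1548.5.
ε = (ΔQ/ΔP)(P̄/Q̄) = (407/-9)(15.50/1548.5).

-0.453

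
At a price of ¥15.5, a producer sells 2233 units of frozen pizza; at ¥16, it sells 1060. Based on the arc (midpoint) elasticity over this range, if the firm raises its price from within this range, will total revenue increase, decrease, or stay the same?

Arc ε = (-1173/0.5)(15.75/1646.5) ≈ -22.441.
|ε| = 22.44 > 1, so demand is elastic. A price rise therefore reduces total revenue.

decrease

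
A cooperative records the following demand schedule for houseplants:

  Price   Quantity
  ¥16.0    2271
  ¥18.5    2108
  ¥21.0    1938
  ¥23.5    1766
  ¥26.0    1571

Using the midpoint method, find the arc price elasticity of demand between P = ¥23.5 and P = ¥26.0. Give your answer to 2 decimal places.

At P = 23.5, Q = 1766; at P = 26.0, Q = 1571.
ΔQ = -195, ΔP = 2.5. Midpoints: P̄ = 24.75, Q̄ = 1668.5.
ε = (ΔQ/ΔP)(P̄/Q̄) = (-195/2.5)(24.75/1668.5).

-1.16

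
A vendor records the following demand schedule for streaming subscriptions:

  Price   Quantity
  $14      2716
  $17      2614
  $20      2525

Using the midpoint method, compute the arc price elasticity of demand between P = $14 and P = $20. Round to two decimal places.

At P = 14, Q = 2716; at P = 20, Q = 2525.
ΔQ = -191, ΔP = 6. Midpoints: P̄ = 17.00, Q̄ = 2620.5.
ε = (ΔQ/ΔP)(P̄/Q̄) = (-191/6)(17.00/2620.5).

-0.21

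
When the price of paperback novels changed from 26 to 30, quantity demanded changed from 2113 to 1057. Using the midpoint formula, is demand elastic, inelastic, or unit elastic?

elastic

Arc ε ≈ -4.664.
|ε| = 4.66 > 1.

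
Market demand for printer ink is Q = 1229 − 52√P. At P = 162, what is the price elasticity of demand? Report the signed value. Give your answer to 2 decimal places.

At P = 162, Q = 567.148.
dQ/dP = −52/(2√P) = -2.043.
ε = (dQ/dP)(P/Q) = (-2.043)(162/567.148).
|ε| < 1, so demand is inelastic at this price.

-0.58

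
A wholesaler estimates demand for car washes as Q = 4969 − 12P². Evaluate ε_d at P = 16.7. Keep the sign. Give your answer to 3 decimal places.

At P = 16.7, Q = 1622.320.
dQ/dP = −24P = -400.800.
ε = (dQ/dP)(P/Q) = (-400.800)(16.7/1622.320).

-4.126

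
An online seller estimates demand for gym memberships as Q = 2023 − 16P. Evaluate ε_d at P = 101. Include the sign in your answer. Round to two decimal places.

At P = 101, Q = 407.
dQ/dP = −16.
ε = (dQ/dP)(P/Q) = (-16)(101/407).

-3.97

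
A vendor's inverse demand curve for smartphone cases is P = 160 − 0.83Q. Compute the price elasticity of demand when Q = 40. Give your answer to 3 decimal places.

At Q = 40, P = 160 − 0.83(40) = 126.80.
dP/dQ = −0.83, so dQ/dP = 1/(−0.83) = -1.205.
ε = (dQ/dP)(P/Q) = (-1.205)(126.80/40).

-3.819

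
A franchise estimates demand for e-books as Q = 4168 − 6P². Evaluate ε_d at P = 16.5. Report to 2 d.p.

At P = 16.5, Q = 2534.500.
dQ/dP = −12P = -198.
ε = (dQ/dP)(P/Q) = (-198)(16.5/2534.500).
|ε| > 1, so demand is elastic at this price.

-1.29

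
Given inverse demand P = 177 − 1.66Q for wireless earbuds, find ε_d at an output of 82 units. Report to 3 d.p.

-0.300

At Q = 82, P = 177 − 1.66(82) = 40.88.
dP/dQ = −1.66, so dQ/dP = 1/(−1.66) = -0.602.
ε = (dQ/dP)(P/Q) = (-0.602)(40.88/82).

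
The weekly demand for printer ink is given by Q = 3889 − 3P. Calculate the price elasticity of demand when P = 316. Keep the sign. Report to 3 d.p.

-0.322

At P = 316, Q = 2941.
dQ/dP = −3.
ε = (dQ/dP)(P/Q) = (-3)(316/2941).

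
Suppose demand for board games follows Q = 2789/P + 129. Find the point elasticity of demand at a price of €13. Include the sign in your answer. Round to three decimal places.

At P = 13, Q = 343.538.
dQ/dP = −2789/P² = -16.503.
ε = (dQ/dP)(P/Q) = (-16.503)(13/343.538).

-0.624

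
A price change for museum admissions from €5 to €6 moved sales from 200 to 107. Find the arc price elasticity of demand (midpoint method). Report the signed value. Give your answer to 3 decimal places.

ΔQ = 107 − 200 = -93; ΔP = 6 − 5 = 1.
Midpoints: P̄ = 5.50, Q̄ = 153.5.
ε = (ΔQ/ΔP)(P̄/Q̄) = (-93/1)(5.50/153.5).

-3.332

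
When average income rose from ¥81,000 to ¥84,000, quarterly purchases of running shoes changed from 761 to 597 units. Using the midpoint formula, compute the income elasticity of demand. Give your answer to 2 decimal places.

ΔQ = -164, ΔI = 3000. Midpoints: Ī = 82,500, Q̄ = 679.0.
ε_I = (ΔQ/ΔI)(Ī/Q̄) = (-164/3000)(82500/679.0).

-6.64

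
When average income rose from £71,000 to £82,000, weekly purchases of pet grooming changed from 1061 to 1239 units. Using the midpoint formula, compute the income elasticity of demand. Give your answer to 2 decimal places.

ΔQ = 178, ΔI = 11000. Midpoints: Ī = 76,500, Q̄ = 1150.0.
ε_I = (ΔQ/ΔI)(Ī/Q̄) = (178/11000)(76500/1150.0).
ε_I > 0, so the good is normal.

1.08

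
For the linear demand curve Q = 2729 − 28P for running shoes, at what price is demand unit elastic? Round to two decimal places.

48.73

For linear demand Q = a − bP, ε = −bP/(a − bP). |ε| = 1 when bP = a − bP, i.e. P = a/(2b).
P = 2729/(2·28) = 2729/56 = 48.7321.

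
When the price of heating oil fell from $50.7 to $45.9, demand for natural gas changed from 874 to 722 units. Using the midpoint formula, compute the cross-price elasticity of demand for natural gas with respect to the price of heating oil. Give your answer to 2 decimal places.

1.92

ΔQ_x = 722 − 874 = -152; ΔP_y = 45.9 − 50.7 = -4.8.
Midpoints: P̄_y = 48.30, Q̄_x = 798.0.
ε_xy = (ΔQ_x/ΔP_y)(P̄_y/Q̄_x) = (-152/-4.8)(48.30/798.0).
ε_xy > 0, so the goods are substitutes.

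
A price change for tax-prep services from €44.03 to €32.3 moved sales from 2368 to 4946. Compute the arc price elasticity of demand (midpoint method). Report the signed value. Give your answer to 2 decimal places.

-2.29

ΔQ = 4946 − 2368 = 2578; ΔP = 32.3 − 44.03 = -11.73.
Midpoints: P̄ = 38.16, Q̄ = 3657.0.
ε = (ΔQ/ΔP)(P̄/Q̄) = (2578/-11.73)(38.16/3657.0).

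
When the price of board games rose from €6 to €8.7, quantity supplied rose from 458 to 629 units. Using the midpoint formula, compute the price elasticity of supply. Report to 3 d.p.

0.856

ΔQ = 629 − 458 = 171; ΔP = 8.7 − 6 = 2.7.
Midpoints: P̄ = 7.35, Q̄ = 543.5.
ε_s = (ΔQ/ΔP)(P̄/Q̄) = (171/2.7)(7.35/543.5).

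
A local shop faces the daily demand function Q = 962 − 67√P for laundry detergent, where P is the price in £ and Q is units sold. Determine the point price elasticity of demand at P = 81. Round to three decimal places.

At P = 81, Q = 359.
dQ/dP = −67/(2√P) = -3.722.
ε = (dQ/dP)(P/Q) = (-3.722)(81/359).

-0.840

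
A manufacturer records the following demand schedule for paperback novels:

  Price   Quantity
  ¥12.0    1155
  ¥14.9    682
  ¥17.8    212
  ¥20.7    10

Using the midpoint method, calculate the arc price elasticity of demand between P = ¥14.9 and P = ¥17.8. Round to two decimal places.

At P = 14.9, Q = 682; at P = 17.8, Q = 212.
ΔQ = -470, ΔP = 2.9. Midpoints: P̄ = 16.35, Q̄ = 447.0.
ε = (ΔQ/ΔP)(P̄/Q̄) = (-470/2.9)(16.35/447.0).

-5.93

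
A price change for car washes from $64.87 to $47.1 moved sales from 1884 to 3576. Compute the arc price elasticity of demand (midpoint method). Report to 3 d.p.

-1.953

ΔQ = 3576 − 1884 = 1692; ΔP = 47.1 − 64.87 = -17.77.
Midpoints: P̄ = 55.98, Q̄ = 2730.0.
ε = (ΔQ/ΔP)(P̄/Q̄) = (1692/-17.77)(55.98/2730.0).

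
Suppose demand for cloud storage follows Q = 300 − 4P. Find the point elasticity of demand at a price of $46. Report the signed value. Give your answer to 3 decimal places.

-1.586

At P = 46, Q = 116.
dQ/dP = −4.
ε = (dQ/dP)(P/Q) = (-4)(46/116).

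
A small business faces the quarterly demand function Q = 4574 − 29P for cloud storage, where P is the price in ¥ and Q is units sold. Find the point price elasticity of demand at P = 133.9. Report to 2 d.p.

-5.62

At P = 133.9, Q = 690.900.
dQ/dP = −29.
ε = (dQ/dP)(P/Q) = (-29)(133.9/690.900).
|ε| > 1, so demand is elastic at this price.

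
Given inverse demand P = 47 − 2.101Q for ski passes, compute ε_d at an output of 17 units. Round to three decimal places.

At Q = 17, P = 47 − 2.101(17) = 11.28.
dP/dQ = −2.101, so dQ/dP = 1/(−2.101) = -0.476.
ε = (dQ/dP)(P/Q) = (-0.476)(11.28/17).

-0.316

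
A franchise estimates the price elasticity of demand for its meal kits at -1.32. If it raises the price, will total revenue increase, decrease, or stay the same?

decrease

|ε| = 1.32 > 1, so demand is elastic. A price rise therefore reduces total revenue.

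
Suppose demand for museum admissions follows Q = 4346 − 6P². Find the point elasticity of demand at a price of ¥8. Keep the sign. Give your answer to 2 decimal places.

-0.19

At P = 8, Q = 3962.
dQ/dP = −12P = -96.
ε = (dQ/dP)(P/Q) = (-96)(8/3962).
|ε| < 1, so demand is inelastic at this price.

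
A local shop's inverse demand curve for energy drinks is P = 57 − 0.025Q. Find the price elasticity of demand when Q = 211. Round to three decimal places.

-9.806

At Q = 211, P = 57 − 0.025(211) = 51.73.
dP/dQ = −0.025, so dQ/dP = 1/(−0.025) = -40.000.
ε = (dQ/dP)(P/Q) = (-40.000)(51.73/211).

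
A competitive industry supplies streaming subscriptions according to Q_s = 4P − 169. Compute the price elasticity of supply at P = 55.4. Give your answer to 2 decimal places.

4.21

At P = 55.4, Q_s = 52.60.
dQ_s/dP = 4.
ε_s = (dQ_s/dP)(P/Q_s) = (4)(55.4/52.60).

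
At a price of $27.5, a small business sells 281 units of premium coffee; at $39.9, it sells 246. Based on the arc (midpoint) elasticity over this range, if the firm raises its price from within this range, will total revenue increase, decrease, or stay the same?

Arc ε = (-35/12.4)(33.70/263.5) ≈ -0.361.
|ε| = 0.36 < 1, so demand is inelastic. A price rise therefore raises total revenue.

increase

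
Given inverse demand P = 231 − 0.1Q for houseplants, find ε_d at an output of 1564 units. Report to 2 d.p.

At Q = 1564, P = 231 − 0.1(1564) = 74.60.
dP/dQ = −0.1, so dQ/dP = 1/(−0.1) = -10.000.
ε = (dQ/dP)(P/Q) = (-10.000)(74.60/1564).

-0.48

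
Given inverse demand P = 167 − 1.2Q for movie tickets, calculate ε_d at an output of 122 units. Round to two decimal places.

-0.14

At Q = 122, P = 167 − 1.2(122) = 20.60.
dP/dQ = −1.2, so dQ/dP = 1/(−1.2) = -0.833.
ε = (dQ/dP)(P/Q) = (-0.833)(20.60/122).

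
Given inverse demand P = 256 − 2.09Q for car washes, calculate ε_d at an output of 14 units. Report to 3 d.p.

At Q = 14, P = 256 − 2.09(14) = 226.74.
dP/dQ = −2.09, so dQ/dP = 1/(−2.09) = -0.478.
ε = (dQ/dP)(P/Q) = (-0.478)(226.74/14).

-7.749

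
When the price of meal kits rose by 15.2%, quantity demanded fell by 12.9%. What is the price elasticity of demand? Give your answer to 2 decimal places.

ε = %ΔQ / %ΔP = (-12.9)/(15.2) = -0.849.

-0.85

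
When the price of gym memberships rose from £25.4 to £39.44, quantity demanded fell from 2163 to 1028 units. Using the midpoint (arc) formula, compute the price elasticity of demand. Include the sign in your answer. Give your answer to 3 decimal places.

ΔQ = 1028 − 2163 = -1135; ΔP = 39.44 − 25.4 = 14.04.
Midpoints: P̄ = 32.42, Q̄ = 1595.5.
ε = (ΔQ/ΔP)(P̄/Q̄) = (-1135/14.04)(32.42/1595.5).

-1.643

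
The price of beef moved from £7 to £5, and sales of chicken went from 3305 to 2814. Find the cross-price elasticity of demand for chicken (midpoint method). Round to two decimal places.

0.48

ΔQ_x = 2814 − 3305 = -491; ΔP_y = 5 − 7 = -2.
Midpoints: P̄_y = 6.00, Q̄_x = 3059.5.
ε_xy = (ΔQ_x/ΔP_y)(P̄_y/Q̄_x) = (-491/-2)(6.00/3059.5).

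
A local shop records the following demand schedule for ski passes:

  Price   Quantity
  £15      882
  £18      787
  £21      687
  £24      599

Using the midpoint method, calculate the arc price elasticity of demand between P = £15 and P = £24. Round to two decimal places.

At P = 15, Q = 882; at P = 24, Q = 599.
ΔQ = -283, ΔP = 9. Midpoints: P̄ = 19.50, Q̄ = 740.5.
ε = (ΔQ/ΔP)(P̄/Q̄) = (-283/9)(19.50/740.5).

-0.83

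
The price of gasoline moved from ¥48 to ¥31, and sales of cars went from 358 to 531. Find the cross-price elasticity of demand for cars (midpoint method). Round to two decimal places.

-0.90

ΔQ_x = 531 − 358 = 173; ΔP_y = 31 − 48 = -17.
Midpoints: P̄_y = 39.50, Q̄_x = 444.5.
ε_xy = (ΔQ_x/ΔP_y)(P̄_y/Q̄_x) = (173/-17)(39.50/444.5).
ε_xy < 0, so the goods are complements.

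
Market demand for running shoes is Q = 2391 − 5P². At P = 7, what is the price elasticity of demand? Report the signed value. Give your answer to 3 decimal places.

At P = 7, Q = 2146.
dQ/dP = −10P = -70.
ε = (dQ/dP)(P/Q) = (-70)(7/2146).
|ε| < 1, so demand is inelastic at this price.

-0.228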